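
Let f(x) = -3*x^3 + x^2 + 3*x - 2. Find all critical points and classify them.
f'(x) = -9*x^2 + 2*x + 3

Solve f'(x) = 0:
  9*x^2 - 2*x - 3 = 0 has no rational roots; quadratic formula: x = (2 ± √112)/18.
  ⇒ x = 1/9 - 2*sqrt(7)/9 ≈ -0.4768, 1/9 + 2*sqrt(7)/9 ≈ 0.6991

f''(x) = 2 - 18*x
Second-derivative test at each critical point:
  f''(-0.4768) = 10.5830 > 0 → local minimum
  f''(0.6991) = -10.5830 < 0 → local maximum

Critical points: x = 1/9 - 2*sqrt(7)/9 ≈ -0.4768 (local minimum); x = 1/9 + 2*sqrt(7)/9 ≈ 0.6991 (local maximum)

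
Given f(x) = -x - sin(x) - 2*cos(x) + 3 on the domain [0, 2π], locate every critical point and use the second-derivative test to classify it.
f'(x) = 2*sin(x) - cos(x) - 1

Solve f'(x) = 0 on [0, 2π]:
  f'(x) = 0 ⇔ 2*sin(x) - cos(x) = 1. Write the left side as R·cos(x + φ) with R = √((-1)² + (-2)²) = sqrt(5), cos φ = -sqrt(5)/5, sin φ = -2*sqrt(5)/5; then cos(x + φ) = sqrt(5)/5. Solve for x and keep the solutions lying in [0, 2π].
  ⇒ x = atan(4/3) ≈ 0.9273, pi ≈ 3.1416

f''(x) = sin(x) + 2*cos(x)
Second-derivative test at each critical point:
  f''(0.9273) = 2 > 0 → local minimum
  f''(3.1416) = -2 < 0 → local maximum

Critical points: x = atan(4/3) ≈ 0.9273 (local minimum); x = pi ≈ 3.1416 (local maximum)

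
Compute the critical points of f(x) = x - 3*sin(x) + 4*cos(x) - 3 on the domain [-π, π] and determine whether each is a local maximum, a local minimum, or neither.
f'(x) = -4*sin(x) - 3*cos(x) + 1

Solve f'(x) = 0 on [-π, π]:
  f'(x) = 0 ⇔ -4*sin(x) - 3*cos(x) = -1. Write the left side as R·cos(x + φ) with R = √((-3)² + 4²) = 5, cos φ = -3/5, sin φ = 4/5; then cos(x + φ) = -1/5. Solve for x and keep the solutions lying in [-π, π].
  ⇒ x = atan((4 - 6*sqrt(6))/(3 + 8*sqrt(6))) ≈ -0.4421, atan((4 + 6*sqrt(6))/(3 - 8*sqrt(6))) + pi ≈ 2.2967

f''(x) = 3*sin(x) - 4*cos(x)
Second-derivative test at each critical point:
  f''(-0.4421) = -4.8990 < 0 → local maximum
  f''(2.2967) = 4.8990 > 0 → local minimum

Critical points: x = atan((4 - 6*sqrt(6))/(3 + 8*sqrt(6))) ≈ -0.4421 (local maximum); x = atan((4 + 6*sqrt(6))/(3 - 8*sqrt(6))) + pi ≈ 2.2967 (local minimum)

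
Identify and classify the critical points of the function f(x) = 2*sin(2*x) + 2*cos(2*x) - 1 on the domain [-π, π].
f'(x) = 4*sqrt(2)*cos(2*x + pi/4)

Solve f'(x) = 0 on [-π, π]:
  f'(x) = 0 ⇔ 2*cos(2*x) = 2*sin(2*x) ⇔ tan(2*x) = 1, i.e. 2*x = arctan(1) + nπ; keep the solutions lying in [-π, π].
  ⇒ x = -7*pi/8 ≈ -2.7489, -3*pi/8 ≈ -1.1781, pi/8 ≈ 0.3927, 5*pi/8 ≈ 1.9635

f''(x) = -8*sqrt(2)*sin(2*x + pi/4)
Second-derivative test at each critical point:
  f''(-2.7489) = -11.3137 < 0 → local maximum
  f''(-1.1781) = 11.3137 > 0 → local minimum
  f''(0.3927) = -11.3137 < 0 → local maximum
  f''(1.9635) = 11.3137 > 0 → local minimum

Critical points: x = -7*pi/8 ≈ -2.7489 (local maximum); x = -3*pi/8 ≈ -1.1781 (local minimum); x = pi/8 ≈ 0.3927 (local maximum); x = 5*pi/8 ≈ 1.9635 (local minimum)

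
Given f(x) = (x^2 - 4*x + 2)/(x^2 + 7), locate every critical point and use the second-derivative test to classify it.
f'(x) = 2*(2*x^2 + 5*x - 14)/(x^4 + 14*x^2 + 49)

Solve f'(x) = 0:
  f'(x) = 2*(2*x^2 + 5*x - 14)/(x^2 + 7)^2; the denominator is positive wherever f is defined, so f'(x) = 0 ⇔ 4*x^2 + 10*x - 28 = 0.
  Factor: 4*x^2 + 10*x - 28 = 2*(2*x^2 + 5*x - 14); 2*x^2 + 5*x - 14 = 0 has no rational roots; quadratic formula: x = (-5 ± √137)/4.
  ⇒ x = -sqrt(137)/4 - 5/4 ≈ -4.1762, -5/4 + sqrt(137)/4 ≈ 1.6762

f''(x) = 2*(-4*x^3 - 15*x^2 + 84*x + 35)/(x^6 + 21*x^4 + 147*x^2 + 343)
Second-derivative test at each critical point:
  f''(-4.1762) = -0.0392 < 0 → local maximum
  f''(1.6762) = 0.2433 > 0 → local minimum

Critical points: x = -sqrt(137)/4 - 5/4 ≈ -4.1762 (local maximum); x = -5/4 + sqrt(137)/4 ≈ 1.6762 (local minimum)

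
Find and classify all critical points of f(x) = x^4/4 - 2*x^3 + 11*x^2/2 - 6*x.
f'(x) = x^3 - 6*x^2 + 11*x - 6

Solve f'(x) = 0:
  Factor: x^3 - 6*x^2 + 11*x - 6 = (x - 3)*(x - 2)*(x - 1) = 0.
  ⇒ x = 1, 2, 3

f''(x) = 3*x^2 - 12*x + 11
Second-derivative test at each critical point:
  f''(1) = 2 > 0 → local minimum
  f''(2) = -1 < 0 → local maximum
  f''(3) = 2 > 0 → local minimum

Critical points: x = 1 (local minimum); x = 2 (local maximum); x = 3 (local minimum)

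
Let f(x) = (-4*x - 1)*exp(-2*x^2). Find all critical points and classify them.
f'(x) = 4*(x*(4*x + 1) - 1)*exp(-2*x^2)

Solve f'(x) = 0:
  f'(x) = (16*x^2 + 4*x - 4)·exp(-2*x^2) and exp(-2*x^2) > 0 for every x, so f'(x) = 0 ⇔ 16*x^2 + 4*x - 4 = 0.
  Factor: 16*x^2 + 4*x - 4 = 4*(4*x^2 + x - 1); 4*x^2 + x - 1 = 0 has no rational roots; quadratic formula: x = (-1 ± √17)/8.
  ⇒ x = -sqrt(17)/8 - 1/8 ≈ -0.6404, -1/8 + sqrt(17)/8 ≈ 0.3904

f''(x) = 4*(-16*x^3 - 4*x^2 + 12*x + 1)*exp(-2*x^2)
Second-derivative test at each critical point:
  f''(-0.6404) = -7.2624 < 0 → local maximum
  f''(0.3904) = 12.1593 > 0 → local minimum

Critical points: x = -sqrt(17)/8 - 1/8 ≈ -0.6404 (local maximum); x = -1/8 + sqrt(17)/8 ≈ 0.3904 (local minimum)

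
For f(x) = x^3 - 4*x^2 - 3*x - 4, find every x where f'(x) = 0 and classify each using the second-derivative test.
f'(x) = 3*x^2 - 8*x - 3

Solve f'(x) = 0:
  Factor: 3*x^2 - 8*x - 3 = (x - 3)*(3*x + 1) = 0.
  ⇒ x = -1/3, 3

f''(x) = 6*x - 8
Second-derivative test at each critical point:
  f''(-1/3) = -10 < 0 → local maximum
  f''(3) = 10 > 0 → local minimum

Critical points: x = -1/3 (local maximum); x = 3 (local minimum)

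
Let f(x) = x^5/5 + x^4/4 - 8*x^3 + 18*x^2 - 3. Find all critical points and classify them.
f'(x) = x*(x^3 + x^2 - 24*x + 36)

Solve f'(x) = 0:
  Factor: x^4 + x^3 - 24*x^2 + 36*x = x*(x - 3)*(x - 2)*(x + 6) = 0.
  ⇒ x = -6, 0, 2, 3

f''(x) = 4*x^3 + 3*x^2 - 48*x + 36
Second-derivative test at each critical point:
  f''(-6) = -432 < 0 → local maximum
  f''(0) = 36 > 0 → local minimum
  f''(2) = -16 < 0 → local maximum
  f''(3) = 27 > 0 → local minimum

Critical points: x = -6 (local maximum); x = 0 (local minimum); x = 2 (local maximum); x = 3 (local minimum)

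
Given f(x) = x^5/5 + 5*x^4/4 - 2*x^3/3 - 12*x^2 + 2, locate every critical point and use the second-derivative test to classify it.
f'(x) = x*(x^3 + 5*x^2 - 2*x - 24)

Solve f'(x) = 0:
  Factor: x^4 + 5*x^3 - 2*x^2 - 24*x = x*(x - 2)*(x + 3)*(x + 4) = 0.
  ⇒ x = -4, -3, 0, 2

f''(x) = 4*x^3 + 15*x^2 - 4*x - 24
Second-derivative test at each critical point:
  f''(-4) = -24 < 0 → local maximum
  f''(-3) = 15 > 0 → local minimum
  f''(0) = -24 < 0 → local maximum
  f''(2) = 60 > 0 → local minimum

Critical points: x = -4 (local maximum); x = -3 (local minimum); x = 0 (local maximum); x = 2 (local minimum)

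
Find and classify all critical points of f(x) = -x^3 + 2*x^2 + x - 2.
f'(x) = -3*x^2 + 4*x + 1

Solve f'(x) = 0:
  3*x^2 - 4*x - 1 = 0 has no rational roots; quadratic formula: x = (4 ± √28)/6.
  ⇒ x = 2/3 - sqrt(7)/3 ≈ -0.2153, 2/3 + sqrt(7)/3 ≈ 1.5486

f''(x) = 4 - 6*x
Second-derivative test at each critical point:
  f''(-0.2153) = 5.2915 > 0 → local minimum
  f''(1.5486) = -5.2915 < 0 → local maximum

Critical points: x = 2/3 - sqrt(7)/3 ≈ -0.2153 (local minimum); x = 2/3 + sqrt(7)/3 ≈ 1.5486 (local maximum)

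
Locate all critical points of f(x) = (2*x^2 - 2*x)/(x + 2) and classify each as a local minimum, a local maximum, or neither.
f'(x) = 2*(x^2 + 4*x - 2)/(x^2 + 4*x + 4)

Solve f'(x) = 0:
  f'(x) = 2*(x^2 + 4*x - 2)/(x + 2)^2; the denominator is positive wherever f is defined, so f'(x) = 0 ⇔ 2*x^2 + 8*x - 4 = 0.
  Factor: 2*x^2 + 8*x - 4 = 2*(x^2 + 4*x - 2); x^2 + 4*x - 2 = 0 has no rational roots; quadratic formula: x = (-4 ± √24)/2.
  ⇒ x = -sqrt(6) - 2 ≈ -4.4495, -2 + sqrt(6) ≈ 0.4495

f''(x) = 24/(x^3 + 6*x^2 + 12*x + 8)
Second-derivative test at each critical point:
  f''(-4.4495) = -1.6330 < 0 → local maximum
  f''(0.4495) = 1.6330 > 0 → local minimum

Critical points: x = -sqrt(6) - 2 ≈ -4.4495 (local maximum); x = -2 + sqrt(6) ≈ 0.4495 (local minimum)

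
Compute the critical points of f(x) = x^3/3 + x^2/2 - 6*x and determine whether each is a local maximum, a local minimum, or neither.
f'(x) = x^2 + x - 6

Solve f'(x) = 0:
  Factor: x^2 + x - 6 = (x - 2)*(x + 3) = 0.
  ⇒ x = -3, 2

f''(x) = 2*x + 1
Second-derivative test at each critical point:
  f''(-3) = -5 < 0 → local maximum
  f''(2) = 5 > 0 → local minimum

Critical points: x = -3 (local maximum); x = 2 (local minimum)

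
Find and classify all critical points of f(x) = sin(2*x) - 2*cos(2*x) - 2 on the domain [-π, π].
f'(x) = 4*sin(2*x) + 2*cos(2*x)

Solve f'(x) = 0 on [-π, π]:
  f'(x) = 0 ⇔ cos(2*x) = -2*sin(2*x) ⇔ tan(2*x) = -1/2, i.e. 2*x = arctan(-1/2) + nπ; keep the solutions lying in [-π, π].
  ⇒ x = -pi/2 - atan(1/2)/2 ≈ -1.8026, -atan(1/2)/2 ≈ -0.2318, -atan(1/2)/2 + pi/2 ≈ 1.3390, pi - atan(1/2)/2 ≈ 2.9098

f''(x) = -4*sin(2*x) + 8*cos(2*x)
Second-derivative test at each critical point:
  f''(-1.8026) = -8.9443 < 0 → local maximum
  f''(-0.2318) = 8.9443 > 0 → local minimum
  f''(1.3390) = -8.9443 < 0 → local maximum
  f''(2.9098) = 8.9443 > 0 → local minimum

Critical points: x = -pi/2 - atan(1/2)/2 ≈ -1.8026 (local maximum); x = -atan(1/2)/2 ≈ -0.2318 (local minimum); x = -atan(1/2)/2 + pi/2 ≈ 1.3390 (local maximum); x = pi - atan(1/2)/2 ≈ 2.9098 (local minimum)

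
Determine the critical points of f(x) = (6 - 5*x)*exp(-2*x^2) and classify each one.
f'(x) = (4*x*(5*x - 6) - 5)*exp(-2*x^2)

Solve f'(x) = 0:
  f'(x) = (20*x^2 - 24*x - 5)·exp(-2*x^2) and exp(-2*x^2) > 0 for every x, so f'(x) = 0 ⇔ 20*x^2 - 24*x - 5 = 0.
  20*x^2 - 24*x - 5 = 0 has no rational roots; quadratic formula: x = (24 ± √976)/40.
  ⇒ x = 3/5 - sqrt(61)/10 ≈ -0.1810, 3/5 + sqrt(61)/10 ≈ 1.3810

f''(x) = 4*(4*x^2*(6 - 5*x) + 15*x - 6)*exp(-2*x^2)
Second-derivative test at each critical point:
  f''(-0.1810) = -29.2591 < 0 → local maximum
  f''(1.3810) = 0.6889 > 0 → local minimum

Critical points: x = 3/5 - sqrt(61)/10 ≈ -0.1810 (local maximum); x = 3/5 + sqrt(61)/10 ≈ 1.3810 (local minimum)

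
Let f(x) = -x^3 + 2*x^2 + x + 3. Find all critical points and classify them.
f'(x) = -3*x^2 + 4*x + 1

Solve f'(x) = 0:
  3*x^2 - 4*x - 1 = 0 has no rational roots; quadratic formula: x = (4 ± √28)/6.
  ⇒ x = 2/3 - sqrt(7)/3 ≈ -0.2153, 2/3 + sqrt(7)/3 ≈ 1.5486

f''(x) = 4 - 6*x
Second-derivative test at each critical point:
  f''(-0.2153) = 5.2915 > 0 → local minimum
  f''(1.5486) = -5.2915 < 0 → local maximum

Critical points: x = 2/3 - sqrt(7)/3 ≈ -0.2153 (local minimum); x = 2/3 + sqrt(7)/3 ≈ 1.5486 (local maximum)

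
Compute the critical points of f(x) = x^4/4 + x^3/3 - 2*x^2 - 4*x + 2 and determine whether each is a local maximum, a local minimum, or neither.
f'(x) = x^3 + x^2 - 4*x - 4

Solve f'(x) = 0:
  Factor: x^3 + x^2 - 4*x - 4 = (x - 2)*(x + 1)*(x + 2) = 0.
  ⇒ x = -2, -1, 2

f''(x) = 3*x^2 + 2*x - 4
Second-derivative test at each critical point:
  f''(-2) = 4 > 0 → local minimum
  f''(-1) = -3 < 0 → local maximum
  f''(2) = 12 > 0 → local minimum

Critical points: x = -2 (local minimum); x = -1 (local maximum); x = 2 (local minimum)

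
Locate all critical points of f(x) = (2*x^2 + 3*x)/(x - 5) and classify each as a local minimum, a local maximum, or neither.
f'(x) = (2*x^2 - 20*x - 15)/(x^2 - 10*x + 25)

Solve f'(x) = 0:
  f'(x) = (2*x^2 - 20*x - 15)/(x - 5)^2; the denominator is positive wherever f is defined, so f'(x) = 0 ⇔ 2*x^2 - 20*x - 15 = 0.
  2*x^2 - 20*x - 15 = 0 has no rational roots; quadratic formula: x = (20 ± √520)/4.
  ⇒ x = 5 - sqrt(130)/2 ≈ -0.7009, 5 + sqrt(130)/2 ≈ 10.7009

f''(x) = 130/(x^3 - 15*x^2 + 75*x - 125)
Second-derivative test at each critical point:
  f''(-0.7009) = -0.7016 < 0 → local maximum
  f''(10.7009) = 0.7016 > 0 → local minimum

Critical points: x = 5 - sqrt(130)/2 ≈ -0.7009 (local maximum); x = 5 + sqrt(130)/2 ≈ 10.7009 (local minimum)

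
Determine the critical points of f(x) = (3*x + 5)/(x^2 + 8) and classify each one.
f'(x) = (-3*x^2 - 10*x + 24)/(x^4 + 16*x^2 + 64)

Solve f'(x) = 0:
  f'(x) = -(3*x^2 + 10*x - 24)/(x^2 + 8)^2; the denominator is positive wherever f is defined, so f'(x) = 0 ⇔ -3*x^2 - 10*x + 24 = 0.
  3*x^2 + 10*x - 24 = 0 has no rational roots; quadratic formula: x = (-10 ± √388)/6.
  ⇒ x = -sqrt(97)/3 - 5/3 ≈ -4.9496, -5/3 + sqrt(97)/3 ≈ 1.6163

f''(x) = 2*(4*x^2*(3*x + 5) - (9*x + 5)*(x^2 + 8))/(x^2 + 8)^3
Second-derivative test at each critical point:
  f''(-4.9496) = 0.0187 > 0 → local minimum
  f''(1.6163) = -0.1749 < 0 → local maximum

Critical points: x = -sqrt(97)/3 - 5/3 ≈ -4.9496 (local minimum); x = -5/3 + sqrt(97)/3 ≈ 1.6163 (local maximum)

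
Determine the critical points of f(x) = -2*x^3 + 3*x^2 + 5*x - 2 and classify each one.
f'(x) = -6*x^2 + 6*x + 5

Solve f'(x) = 0:
  6*x^2 - 6*x - 5 = 0 has no rational roots; quadratic formula: x = (6 ± √156)/12.
  ⇒ x = 1/2 - sqrt(39)/6 ≈ -0.5408, 1/2 + sqrt(39)/6 ≈ 1.5408

f''(x) = 6 - 12*x
Second-derivative test at each critical point:
  f''(-0.5408) = 12.4900 > 0 → local minimum
  f''(1.5408) = -12.4900 < 0 → local maximum

Critical points: x = 1/2 - sqrt(39)/6 ≈ -0.5408 (local minimum); x = 1/2 + sqrt(39)/6 ≈ 1.5408 (local maximum)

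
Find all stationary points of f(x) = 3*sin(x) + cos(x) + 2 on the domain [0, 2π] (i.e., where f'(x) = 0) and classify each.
f'(x) = -sin(x) + 3*cos(x)

Solve f'(x) = 0 on [0, 2π]:
  f'(x) = 0 ⇔ 3*cos(x) = sin(x) ⇔ tan(x) = 3, i.e. x = arctan(3) + nπ; keep the solutions lying in [0, 2π].
  ⇒ x = atan(3) ≈ 1.2490, atan(3) + pi ≈ 4.3906

f''(x) = -3*sin(x) - cos(x)
Second-derivative test at each critical point:
  f''(1.2490) = -3.1623 < 0 → local maximum
  f''(4.3906) = 3.1623 > 0 → local minimum

Critical points: x = atan(3) ≈ 1.2490 (local maximum); x = atan(3) + pi ≈ 4.3906 (local minimum)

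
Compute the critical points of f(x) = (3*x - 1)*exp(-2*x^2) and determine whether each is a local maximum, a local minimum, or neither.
f'(x) = (-4*x*(3*x - 1) + 3)*exp(-2*x^2)

Solve f'(x) = 0:
  f'(x) = (-12*x^2 + 4*x + 3)·exp(-2*x^2) and exp(-2*x^2) > 0 for every x, so f'(x) = 0 ⇔ -12*x^2 + 4*x + 3 = 0.
  12*x^2 - 4*x - 3 = 0 has no rational roots; quadratic formula: x = (4 ± √160)/24.
  ⇒ x = 1/6 - sqrt(10)/6 ≈ -0.3604, 1/6 + sqrt(10)/6 ≈ 0.6937

f''(x) = 4*(4*x^2*(3*x - 1) - 9*x + 1)*exp(-2*x^2)
Second-derivative test at each critical point:
  f''(-0.3604) = 9.7556 > 0 → local minimum
  f''(0.6937) = -4.8313 < 0 → local maximum

Critical points: x = 1/6 - sqrt(10)/6 ≈ -0.3604 (local minimum); x = 1/6 + sqrt(10)/6 ≈ 0.6937 (local maximum)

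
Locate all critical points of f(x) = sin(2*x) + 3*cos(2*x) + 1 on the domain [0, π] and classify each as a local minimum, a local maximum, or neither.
f'(x) = -6*sin(2*x) + 2*cos(2*x)

Solve f'(x) = 0 on [0, π]:
  f'(x) = 0 ⇔ cos(2*x) = 3*sin(2*x) ⇔ tan(2*x) = 1/3, i.e. 2*x = arctan(1/3) + nπ; keep the solutions lying in [0, π].
  ⇒ x = atan(1/3)/2 ≈ 0.1609, atan(1/3)/2 + pi/2 ≈ 1.7317

f''(x) = -4*sin(2*x) - 12*cos(2*x)
Second-derivative test at each critical point:
  f''(0.1609) = -12.6491 < 0 → local maximum
  f''(1.7317) = 12.6491 > 0 → local minimum

Critical points: x = atan(1/3)/2 ≈ 0.1609 (local maximum); x = atan(1/3)/2 + pi/2 ≈ 1.7317 (local minimum)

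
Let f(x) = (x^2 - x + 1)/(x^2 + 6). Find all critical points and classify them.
f'(x) = (x^2 + 10*x - 6)/(x^4 + 12*x^2 + 36)

Solve f'(x) = 0:
  f'(x) = (x^2 + 10*x - 6)/(x^2 + 6)^2; the denominator is positive wherever f is defined, so f'(x) = 0 ⇔ x^2 + 10*x - 6 = 0.
  x^2 + 10*x - 6 = 0 has no rational roots; quadratic formula: x = (-10 ± √124)/2.
  ⇒ x = -sqrt(31) - 5 ≈ -10.5678, -5 + sqrt(31) ≈ 0.5678

f''(x) = 2*(-x^3 - 15*x^2 + 18*x + 30)/(x^6 + 18*x^4 + 108*x^2 + 216)
Second-derivative test at each critical point:
  f''(-10.5678) = -0.0008 < 0 → local maximum
  f''(0.5678) = 0.2786 > 0 → local minimum

Critical points: x = -sqrt(31) - 5 ≈ -10.5678 (local maximum); x = -5 + sqrt(31) ≈ 0.5678 (local minimum)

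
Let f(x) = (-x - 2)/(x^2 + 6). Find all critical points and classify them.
f'(x) = (-x^2 + 2*x*(x + 2) - 6)/(x^2 + 6)^2

Solve f'(x) = 0:
  f'(x) = (x^2 + 4*x - 6)/(x^2 + 6)^2; the denominator is positive wherever f is defined, so f'(x) = 0 ⇔ x^2 + 4*x - 6 = 0.
  x^2 + 4*x - 6 = 0 has no rational roots; quadratic formula: x = (-4 ± √40)/2.
  ⇒ x = -sqrt(10) - 2 ≈ -5.1623, -2 + sqrt(10) ≈ 1.1623

f''(x) = 2*(-4*x^2*(x + 2) + (3*x + 2)*(x^2 + 6))/(x^2 + 6)^3
Second-derivative test at each critical point:
  f''(-5.1623) = -0.0059 < 0 → local maximum
  f''(1.1623) = 0.1170 > 0 → local minimum

Critical points: x = -sqrt(10) - 2 ≈ -5.1623 (local maximum); x = -2 + sqrt(10) ≈ 1.1623 (local minimum)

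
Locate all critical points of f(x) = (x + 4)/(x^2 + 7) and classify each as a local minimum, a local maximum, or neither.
f'(x) = (x^2 - 2*x*(x + 4) + 7)/(x^2 + 7)^2

Solve f'(x) = 0:
  f'(x) = -(x^2 + 8*x - 7)/(x^2 + 7)^2; the denominator is positive wherever f is defined, so f'(x) = 0 ⇔ -x^2 - 8*x + 7 = 0.
  x^2 + 8*x - 7 = 0 has no rational roots; quadratic formula: x = (-8 ± √92)/2.
  ⇒ x = -sqrt(23) - 4 ≈ -8.7958, -4 + sqrt(23) ≈ 0.7958

f''(x) = 2*(4*x^2*(x + 4) - (3*x + 4)*(x^2 + 7))/(x^2 + 7)^3
Second-derivative test at each critical point:
  f''(-8.7958) = 0.0013 > 0 → local minimum
  f''(0.7958) = -0.1646 < 0 → local maximum

Critical points: x = -sqrt(23) - 4 ≈ -8.7958 (local minimum); x = -4 + sqrt(23) ≈ 0.7958 (local maximum)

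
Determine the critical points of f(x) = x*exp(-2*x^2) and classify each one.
f'(x) = (1 - 4*x^2)*exp(-2*x^2)

Solve f'(x) = 0:
  f'(x) = (1 - 4*x^2)·exp(-2*x^2) and exp(-2*x^2) > 0 for every x, so f'(x) = 0 ⇔ 1 - 4*x^2 = 0.
  Factor: 1 - 4*x^2 = -(2*x - 1)*(2*x + 1) = 0.
  ⇒ x = -1/2, 1/2

f''(x) = (16*x^3 - 12*x)*exp(-2*x^2)
Second-derivative test at each critical point:
  f''(-1/2) = 2.4261 > 0 → local minimum
  f''(1/2) = -2.4261 < 0 → local maximum

Critical points: x = -1/2 (local minimum); x = 1/2 (local maximum)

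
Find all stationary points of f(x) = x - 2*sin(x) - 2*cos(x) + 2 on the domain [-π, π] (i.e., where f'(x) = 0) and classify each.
f'(x) = -2*sqrt(2)*cos(x + pi/4) + 1

Solve f'(x) = 0 on [-π, π]:
  f'(x) = 0 ⇔ 2*sin(x) - 2*cos(x) = -1. Write the left side as R·cos(x + φ) with R = √((-2)² + (-2)²) = 2*sqrt(2), cos φ = -sqrt(2)/2, sin φ = -sqrt(2)/2; then cos(x + φ) = -sqrt(2)/4. Solve for x and keep the solutions lying in [-π, π].
  ⇒ x = -pi + atan((-sqrt(7) - 1)/(1 - sqrt(7))) ≈ -1.9948, atan((-1 + sqrt(7))/(1 + sqrt(7))) ≈ 0.4240

f''(x) = 2*sqrt(2)*sin(x + pi/4)
Second-derivative test at each critical point:
  f''(-1.9948) = -2.6458 < 0 → local maximum
  f''(0.4240) = 2.6458 > 0 → local minimum

Critical points: x = -pi + atan((-sqrt(7) - 1)/(1 - sqrt(7))) ≈ -1.9948 (local maximum); x = atan((-1 + sqrt(7))/(1 + sqrt(7))) ≈ 0.4240 (local minimum)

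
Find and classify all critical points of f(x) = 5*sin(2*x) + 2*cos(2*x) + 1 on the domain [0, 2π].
f'(x) = -4*sin(2*x) + 10*cos(2*x)

Solve f'(x) = 0 on [0, 2π]:
  f'(x) = 0 ⇔ 5*cos(2*x) = 2*sin(2*x) ⇔ tan(2*x) = 5/2, i.e. 2*x = arctan(5/2) + nπ; keep the solutions lying in [0, 2π].
  ⇒ x = atan(5/2)/2 ≈ 0.5951, atan(5/2)/2 + pi/2 ≈ 2.1659, atan(5/2)/2 + pi ≈ 3.7367, atan(5/2)/2 + 3*pi/2 ≈ 5.3075

f''(x) = -20*sin(2*x) - 8*cos(2*x)
Second-derivative test at each critical point:
  f''(0.5951) = -21.5407 < 0 → local maximum
  f''(2.1659) = 21.5407 > 0 → local minimum
  f''(3.7367) = -21.5407 < 0 → local maximum
  f''(5.3075) = 21.5407 > 0 → local minimum

Critical points: x = atan(5/2)/2 ≈ 0.5951 (local maximum); x = atan(5/2)/2 + pi/2 ≈ 2.1659 (local minimum); x = atan(5/2)/2 + pi ≈ 3.7367 (local maximum); x = atan(5/2)/2 + 3*pi/2 ≈ 5.3075 (local minimum)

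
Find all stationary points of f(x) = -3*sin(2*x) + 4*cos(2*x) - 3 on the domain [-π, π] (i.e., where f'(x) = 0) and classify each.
f'(x) = -8*sin(2*x) - 6*cos(2*x)

Solve f'(x) = 0 on [-π, π]:
  f'(x) = 0 ⇔ -3*cos(2*x) = 4*sin(2*x) ⇔ tan(2*x) = -3/4, i.e. 2*x = arctan(-3/4) + nπ; keep the solutions lying in [-π, π].
  ⇒ x = -pi/2 - atan(3/4)/2 ≈ -1.8925, -atan(3/4)/2 ≈ -0.3218, -atan(3/4)/2 + pi/2 ≈ 1.2490, pi - atan(3/4)/2 ≈ 2.8198

f''(x) = 12*sin(2*x) - 16*cos(2*x)
Second-derivative test at each critical point:
  f''(-1.8925) = 20 > 0 → local minimum
  f''(-0.3218) = -20 < 0 → local maximum
  f''(1.2490) = 20 > 0 → local minimum
  f''(2.8198) = -20 < 0 → local maximum

Critical points: x = -pi/2 - atan(3/4)/2 ≈ -1.8925 (local minimum); x = -atan(3/4)/2 ≈ -0.3218 (local maximum); x = -atan(3/4)/2 + pi/2 ≈ 1.2490 (local minimum); x = pi - atan(3/4)/2 ≈ 2.8198 (local maximum)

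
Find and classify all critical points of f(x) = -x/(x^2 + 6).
f'(x) = (x^2 - 6)/(x^2 + 6)^2

Solve f'(x) = 0:
  f'(x) = (x^2 - 6)/(x^2 + 6)^2; the denominator is positive wherever f is defined, so f'(x) = 0 ⇔ x^2 - 6 = 0.
  x^2 - 6 = 0 has no rational roots; quadratic formula: x = (0 ± √24)/2.
  ⇒ x = -sqrt(6) ≈ -2.4495, sqrt(6) ≈ 2.4495

f''(x) = 2*x*(18 - x^2)/(x^2 + 6)^3
Second-derivative test at each critical point:
  f''(-2.4495) = -0.0340 < 0 → local maximum
  f''(2.4495) = 0.0340 > 0 → local minimum

Critical points: x = -sqrt(6) ≈ -2.4495 (local maximum); x = sqrt(6) ≈ 2.4495 (local minimum)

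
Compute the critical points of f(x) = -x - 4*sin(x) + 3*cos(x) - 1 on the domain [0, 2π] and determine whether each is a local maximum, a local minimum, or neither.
f'(x) = -3*sin(x) - 4*cos(x) - 1

Solve f'(x) = 0 on [0, 2π]:
  f'(x) = 0 ⇔ -3*sin(x) - 4*cos(x) = 1. Write the left side as R·cos(x + φ) with R = √((-4)² + 3²) = 5, cos φ = -4/5, sin φ = 3/5; then cos(x + φ) = 1/5. Solve for x and keep the solutions lying in [0, 2π].
  ⇒ x = atan((-3 + 8*sqrt(6))/(-6*sqrt(6) - 4)) + pi ≈ 2.4157, atan((-8*sqrt(6) - 3)/(-4 + 6*sqrt(6))) + 2*pi ≈ 5.1545

f''(x) = 4*sin(x) - 3*cos(x)
Second-derivative test at each critical point:
  f''(2.4157) = 4.8990 > 0 → local minimum
  f''(5.1545) = -4.8990 < 0 → local maximum

Critical points: x = atan((-3 + 8*sqrt(6))/(-6*sqrt(6) - 4)) + pi ≈ 2.4157 (local minimum); x = atan((-8*sqrt(6) - 3)/(-4 + 6*sqrt(6))) + 2*pi ≈ 5.1545 (local maximum)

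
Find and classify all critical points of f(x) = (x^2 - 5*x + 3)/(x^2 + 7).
f'(x) = (5*x^2 + 8*x - 35)/(x^4 + 14*x^2 + 49)

Solve f'(x) = 0:
  f'(x) = (5*x^2 + 8*x - 35)/(x^2 + 7)^2; the denominator is positive wherever f is defined, so f'(x) = 0 ⇔ 5*x^2 + 8*x - 35 = 0.
  5*x^2 + 8*x - 35 = 0 has no rational roots; quadratic formula: x = (-8 ± √764)/10.
  ⇒ x = -sqrt(191)/5 - 4/5 ≈ -3.5641, -4/5 + sqrt(191)/5 ≈ 1.9641

f''(x) = 2*(-5*x^3 - 12*x^2 + 105*x + 28)/(x^6 + 21*x^4 + 147*x^2 + 343)
Second-derivative test at each critical point:
  f''(-3.5641) = -0.0712 < 0 → local maximum
  f''(1.9641) = 0.2345 > 0 → local minimum

Critical points: x = -sqrt(191)/5 - 4/5 ≈ -3.5641 (local maximum); x = -4/5 + sqrt(191)/5 ≈ 1.9641 (local minimum)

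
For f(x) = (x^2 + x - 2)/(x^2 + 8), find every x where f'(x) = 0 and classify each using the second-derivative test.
f'(x) = (-x^2 + 20*x + 8)/(x^4 + 16*x^2 + 64)

Solve f'(x) = 0:
  f'(x) = -(x^2 - 20*x - 8)/(x^2 + 8)^2; the denominator is positive wherever f is defined, so f'(x) = 0 ⇔ -x^2 + 20*x + 8 = 0.
  x^2 - 20*x - 8 = 0 has no rational roots; quadratic formula: x = (20 ± √432)/2.
  ⇒ x = 10 - 6*sqrt(3) ≈ -0.3923, 10 + 6*sqrt(3) ≈ 20.3923

f''(x) = 2*(x^3 - 30*x^2 - 24*x + 80)/(x^6 + 24*x^4 + 192*x^2 + 512)
Second-derivative test at each critical point:
  f''(-0.3923) = 0.3126 > 0 → local minimum
  f''(20.3923) = -1.157e-04 < 0 → local maximum

Critical points: x = 10 - 6*sqrt(3) ≈ -0.3923 (local minimum); x = 10 + 6*sqrt(3) ≈ 20.3923 (local maximum)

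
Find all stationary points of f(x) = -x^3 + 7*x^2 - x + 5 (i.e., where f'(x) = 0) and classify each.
f'(x) = -3*x^2 + 14*x - 1

Solve f'(x) = 0:
  3*x^2 - 14*x + 1 = 0 has no rational roots; quadratic formula: x = (14 ± √184)/6.
  ⇒ x = 7/3 - sqrt(46)/3 ≈ 0.0726, sqrt(46)/3 + 7/3 ≈ 4.5941

f''(x) = 14 - 6*x
Second-derivative test at each critical point:
  f''(0.0726) = 13.5647 > 0 → local minimum
  f''(4.5941) = -13.5647 < 0 → local maximum

Critical points: x = 7/3 - sqrt(46)/3 ≈ 0.0726 (local minimum); x = sqrt(46)/3 + 7/3 ≈ 4.5941 (local maximum)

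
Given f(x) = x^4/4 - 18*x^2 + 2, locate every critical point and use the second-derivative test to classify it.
f'(x) = x*(x^2 - 36)

Solve f'(x) = 0:
  Factor: x^3 - 36*x = x*(x - 6)*(x + 6) = 0.
  ⇒ x = -6, 0, 6

f''(x) = 3*x^2 - 36
Second-derivative test at each critical point:
  f''(-6) = 72 > 0 → local minimum
  f''(0) = -36 < 0 → local maximum
  f''(6) = 72 > 0 → local minimum

Critical points: x = -6 (local minimum); x = 0 (local maximum); x = 6 (local minimum)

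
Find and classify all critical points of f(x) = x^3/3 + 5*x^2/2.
f'(x) = x*(x + 5)

Solve f'(x) = 0:
  Factor: x^2 + 5*x = x*(x + 5) = 0.
  ⇒ x = -5, 0

f''(x) = 2*x + 5
Second-derivative test at each critical point:
  f''(-5) = -5 < 0 → local maximum
  f''(0) = 5 > 0 → local minimum

Critical points: x = -5 (local maximum); x = 0 (local minimum)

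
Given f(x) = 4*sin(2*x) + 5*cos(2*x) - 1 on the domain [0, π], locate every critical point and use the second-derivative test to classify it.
f'(x) = -10*sin(2*x) + 8*cos(2*x)

Solve f'(x) = 0 on [0, π]:
  f'(x) = 0 ⇔ 4*cos(2*x) = 5*sin(2*x) ⇔ tan(2*x) = 4/5, i.e. 2*x = arctan(4/5) + nπ; keep the solutions lying in [0, π].
  ⇒ x = atan(4/5)/2 ≈ 0.3374, atan(4/5)/2 + pi/2 ≈ 1.9082

f''(x) = -16*sin(2*x) - 20*cos(2*x)
Second-derivative test at each critical point:
  f''(0.3374) = -25.6125 < 0 → local maximum
  f''(1.9082) = 25.6125 > 0 → local minimum

Critical points: x = atan(4/5)/2 ≈ 0.3374 (local maximum); x = atan(4/5)/2 + pi/2 ≈ 1.9082 (local minimum)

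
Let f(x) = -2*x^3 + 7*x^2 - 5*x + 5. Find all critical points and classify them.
f'(x) = -6*x^2 + 14*x - 5

Solve f'(x) = 0:
  6*x^2 - 14*x + 5 = 0 has no rational roots; quadratic formula: x = (14 ± √76)/12.
  ⇒ x = 7/6 - sqrt(19)/6 ≈ 0.4402, sqrt(19)/6 + 7/6 ≈ 1.8931

f''(x) = 14 - 12*x
Second-derivative test at each critical point:
  f''(0.4402) = 8.7178 > 0 → local minimum
  f''(1.8931) = -8.7178 < 0 → local maximum

Critical points: x = 7/6 - sqrt(19)/6 ≈ 0.4402 (local minimum); x = sqrt(19)/6 + 7/6 ≈ 1.8931 (local maximum)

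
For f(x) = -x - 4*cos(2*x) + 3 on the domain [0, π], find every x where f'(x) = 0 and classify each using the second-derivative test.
f'(x) = 8*sin(2*x) - 1

Solve f'(x) = 0 on [0, π]:
  f'(x) = 0 ⇔ sin(2*x) = 1/8, i.e. 2*x = arcsin(1/8) + 2nπ or 2*x = π − arcsin(1/8) + 2nπ; keep the solutions lying in [0, π].
  ⇒ x = asin(1/8)/2 ≈ 0.0627, -asin(1/8)/2 + pi/2 ≈ 1.5081

f''(x) = 16*cos(2*x)
Second-derivative test at each critical point:
  f''(0.0627) = 15.8745 > 0 → local minimum
  f''(1.5081) = -15.8745 < 0 → local maximum

Critical points: x = asin(1/8)/2 ≈ 0.0627 (local minimum); x = -asin(1/8)/2 + pi/2 ≈ 1.5081 (local maximum)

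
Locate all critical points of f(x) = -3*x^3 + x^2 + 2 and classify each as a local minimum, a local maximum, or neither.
f'(x) = x*(2 - 9*x)

Solve f'(x) = 0:
  Factor: -9*x^2 + 2*x = -x*(9*x - 2) = 0.
  ⇒ x = 0, 2/9

f''(x) = 2 - 18*x
Second-derivative test at each critical point:
  f''(0) = 2 > 0 → local minimum
  f''(2/9) = -2 < 0 → local maximum

Critical points: x = 0 (local minimum); x = 2/9 (local maximum)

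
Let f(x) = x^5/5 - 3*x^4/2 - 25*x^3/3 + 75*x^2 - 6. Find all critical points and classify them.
f'(x) = x*(x^3 - 6*x^2 - 25*x + 150)

Solve f'(x) = 0:
  Factor: x^4 - 6*x^3 - 25*x^2 + 150*x = x*(x - 6)*(x - 5)*(x + 5) = 0.
  ⇒ x = -5, 0, 5, 6

f''(x) = 4*x^3 - 18*x^2 - 50*x + 150
Second-derivative test at each critical point:
  f''(-5) = -550 < 0 → local maximum
  f''(0) = 150 > 0 → local minimum
  f''(5) = -50 < 0 → local maximum
  f''(6) = 66 > 0 → local minimum

Critical points: x = -5 (local maximum); x = 0 (local minimum); x = 5 (local maximum); x = 6 (local minimum)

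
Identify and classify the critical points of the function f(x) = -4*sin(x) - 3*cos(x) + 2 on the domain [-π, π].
f'(x) = 3*sin(x) - 4*cos(x)

Solve f'(x) = 0 on [-π, π]:
  f'(x) = 0 ⇔ -4*cos(x) = -3*sin(x) ⇔ tan(x) = 4/3, i.e. x = arctan(4/3) + nπ; keep the solutions lying in [-π, π].
  ⇒ x = -pi + atan(4/3) ≈ -2.2143, atan(4/3) ≈ 0.9273

f''(x) = 4*sin(x) + 3*cos(x)
Second-derivative test at each critical point:
  f''(-2.2143) = -5 < 0 → local maximum
  f''(0.9273) = 5 > 0 → local minimum

Critical points: x = -pi + atan(4/3) ≈ -2.2143 (local maximum); x = atan(4/3) ≈ 0.9273 (local minimum)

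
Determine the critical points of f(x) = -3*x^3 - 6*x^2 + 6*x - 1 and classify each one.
f'(x) = -9*x^2 - 12*x + 6

Solve f'(x) = 0:
  Factor: -9*x^2 - 12*x + 6 = -3*(3*x^2 + 4*x - 2); 3*x^2 + 4*x - 2 = 0 has no rational roots; quadratic formula: x = (-4 ± √40)/6.
  ⇒ x = -sqrt(10)/3 - 2/3 ≈ -1.7208, -2/3 + sqrt(10)/3 ≈ 0.3874

f''(x) = -18*x - 12
Second-derivative test at each critical point:
  f''(-1.7208) = 18.9737 > 0 → local minimum
  f''(0.3874) = -18.9737 < 0 → local maximum

Critical points: x = -sqrt(10)/3 - 2/3 ≈ -1.7208 (local minimum); x = -2/3 + sqrt(10)/3 ≈ 0.3874 (local maximum)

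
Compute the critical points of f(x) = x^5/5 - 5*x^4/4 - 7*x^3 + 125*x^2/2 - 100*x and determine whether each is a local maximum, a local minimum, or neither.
f'(x) = x^4 - 5*x^3 - 21*x^2 + 125*x - 100

Solve f'(x) = 0:
  Factor: x^4 - 5*x^3 - 21*x^2 + 125*x - 100 = (x - 5)*(x - 4)*(x - 1)*(x + 5) = 0.
  ⇒ x = -5, 1, 4, 5

f''(x) = 4*x^3 - 15*x^2 - 42*x + 125
Second-derivative test at each critical point:
  f''(-5) = -540 < 0 → local maximum
  f''(1) = 72 > 0 → local minimum
  f''(4) = -27 < 0 → local maximum
  f''(5) = 40 > 0 → local minimum

Critical points: x = -5 (local maximum); x = 1 (local minimum); x = 4 (local maximum); x = 5 (local minimum)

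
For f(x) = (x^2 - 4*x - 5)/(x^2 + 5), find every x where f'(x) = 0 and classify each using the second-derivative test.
f'(x) = 4*(x^2 + 5*x - 5)/(x^4 + 10*x^2 + 25)

Solve f'(x) = 0:
  f'(x) = 4*(x^2 + 5*x - 5)/(x^2 + 5)^2; the denominator is positive wherever f is defined, so f'(x) = 0 ⇔ 4*x^2 + 20*x - 20 = 0.
  Factor: 4*x^2 + 20*x - 20 = 4*(x^2 + 5*x - 5); x^2 + 5*x - 5 = 0 has no rational roots; quadratic formula: x = (-5 ± √45)/2.
  ⇒ x = -3*sqrt(5)/2 - 5/2 ≈ -5.8541, -5/2 + 3*sqrt(5)/2 ≈ 0.8541

f''(x) = 4*(-2*x^3 - 15*x^2 + 30*x + 25)/(x^6 + 15*x^4 + 75*x^2 + 125)
Second-derivative test at each critical point:
  f''(-5.8541) = -0.0174 < 0 → local maximum
  f''(0.8541) = 0.8174 > 0 → local minimum

Critical points: x = -3*sqrt(5)/2 - 5/2 ≈ -5.8541 (local maximum); x = -5/2 + 3*sqrt(5)/2 ≈ 0.8541 (local minimum)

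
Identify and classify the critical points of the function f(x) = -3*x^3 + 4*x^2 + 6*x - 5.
f'(x) = -9*x^2 + 8*x + 6

Solve f'(x) = 0:
  9*x^2 - 8*x - 6 = 0 has no rational roots; quadratic formula: x = (8 ± √280)/18.
  ⇒ x = 4/9 - sqrt(70)/9 ≈ -0.4852, 4/9 + sqrt(70)/9 ≈ 1.3741

f''(x) = 8 - 18*x
Second-derivative test at each critical point:
  f''(-0.4852) = 16.7332 > 0 → local minimum
  f''(1.3741) = -16.7332 < 0 → local maximum

Critical points: x = 4/9 - sqrt(70)/9 ≈ -0.4852 (local minimum); x = 4/9 + sqrt(70)/9 ≈ 1.3741 (local maximum)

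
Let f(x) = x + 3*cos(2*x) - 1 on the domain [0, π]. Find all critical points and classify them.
f'(x) = 1 - 6*sin(2*x)

Solve f'(x) = 0 on [0, π]:
  f'(x) = 0 ⇔ sin(2*x) = 1/6, i.e. 2*x = arcsin(1/6) + 2nπ or 2*x = π − arcsin(1/6) + 2nπ; keep the solutions lying in [0, π].
  ⇒ x = asin(1/6)/2 ≈ 0.0837, -asin(1/6)/2 + pi/2 ≈ 1.4871

f''(x) = -12*cos(2*x)
Second-derivative test at each critical point:
  f''(0.0837) = -11.8322 < 0 → local maximum
  f''(1.4871) = 11.8322 > 0 → local minimum

Critical points: x = asin(1/6)/2 ≈ 0.0837 (local maximum); x = -asin(1/6)/2 + pi/2 ≈ 1.4871 (local minimum)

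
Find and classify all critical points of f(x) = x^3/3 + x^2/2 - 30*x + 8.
f'(x) = x^2 + x - 30

Solve f'(x) = 0:
  Factor: x^2 + x - 30 = (x - 5)*(x + 6) = 0.
  ⇒ x = -6, 5

f''(x) = 2*x + 1
Second-derivative test at each critical point:
  f''(-6) = -11 < 0 → local maximum
  f''(5) = 11 > 0 → local minimum

Critical points: x = -6 (local maximum); x = 5 (local minimum)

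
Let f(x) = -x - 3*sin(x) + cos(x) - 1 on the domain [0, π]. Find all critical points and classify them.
f'(x) = -sin(x) - 3*cos(x) - 1

Solve f'(x) = 0 on [0, π]:
  f'(x) = 0 ⇔ -sin(x) - 3*cos(x) = 1. Write the left side as R·cos(x + φ) with R = √((-3)² + 1²) = sqrt(10), cos φ = -3*sqrt(10)/10, sin φ = sqrt(10)/10; then cos(x + φ) = sqrt(10)/10. Solve for x and keep the solutions lying in [0, π].
  ⇒ x = pi - atan(4/3) ≈ 2.2143

f''(x) = 3*sin(x) - cos(x)
Second-derivative test at each critical point:
  f''(2.2143) = 3 > 0 → local minimum

Critical points: x = pi - atan(4/3) ≈ 2.2143 (local minimum)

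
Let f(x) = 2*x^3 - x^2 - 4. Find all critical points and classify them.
f'(x) = 2*x*(3*x - 1)

Solve f'(x) = 0:
  Factor: 6*x^2 - 2*x = 2*x*(3*x - 1) = 0.
  ⇒ x = 0, 1/3

f''(x) = 12*x - 2
Second-derivative test at each critical point:
  f''(0) = -2 < 0 → local maximum
  f''(1/3) = 2 > 0 → local minimum

Critical points: x = 0 (local maximum); x = 1/3 (local minimum)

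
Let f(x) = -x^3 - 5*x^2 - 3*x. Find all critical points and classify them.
f'(x) = -3*x^2 - 10*x - 3

Solve f'(x) = 0:
  Factor: -3*x^2 - 10*x - 3 = -(x + 3)*(3*x + 1) = 0.
  ⇒ x = -3, -1/3

f''(x) = -6*x - 10
Second-derivative test at each critical point:
  f''(-3) = 8 > 0 → local minimum
  f''(-1/3) = -8 < 0 → local maximum

Critical points: x = -3 (local minimum); x = -1/3 (local maximum)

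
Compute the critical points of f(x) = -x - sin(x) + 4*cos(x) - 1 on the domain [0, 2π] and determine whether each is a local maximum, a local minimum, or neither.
f'(x) = -4*sin(x) - cos(x) - 1

Solve f'(x) = 0 on [0, 2π]:
  f'(x) = 0 ⇔ -4*sin(x) - cos(x) = 1. Write the left side as R·cos(x + φ) with R = √((-1)² + 4²) = sqrt(17), cos φ = -sqrt(17)/17, sin φ = 4*sqrt(17)/17; then cos(x + φ) = sqrt(17)/17. Solve for x and keep the solutions lying in [0, 2π].
  ⇒ x = pi ≈ 3.1416, -atan(8/15) + 2*pi ≈ 5.7932

f''(x) = sin(x) - 4*cos(x)
Second-derivative test at each critical point:
  f''(3.1416) = 4 > 0 → local minimum
  f''(5.7932) = -4 < 0 → local maximum

Critical points: x = pi ≈ 3.1416 (local minimum); x = -atan(8/15) + 2*pi ≈ 5.7932 (local maximum)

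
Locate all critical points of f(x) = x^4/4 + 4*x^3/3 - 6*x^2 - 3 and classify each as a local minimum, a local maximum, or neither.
f'(x) = x*(x^2 + 4*x - 12)

Solve f'(x) = 0:
  Factor: x^3 + 4*x^2 - 12*x = x*(x - 2)*(x + 6) = 0.
  ⇒ x = -6, 0, 2

f''(x) = 3*x^2 + 8*x - 12
Second-derivative test at each critical point:
  f''(-6) = 48 > 0 → local minimum
  f''(0) = -12 < 0 → local maximum
  f''(2) = 16 > 0 → local minimum

Critical points: x = -6 (local minimum); x = 0 (local maximum); x = 2 (local minimum)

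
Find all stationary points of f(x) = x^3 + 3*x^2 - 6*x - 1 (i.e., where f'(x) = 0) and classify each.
f'(x) = 3*x^2 + 6*x - 6

Solve f'(x) = 0:
  Factor: 3*x^2 + 6*x - 6 = 3*(x^2 + 2*x - 2); x^2 + 2*x - 2 = 0 has no rational roots; quadratic formula: x = (-2 ± √12)/2.
  ⇒ x = -sqrt(3) - 1 ≈ -2.7321, -1 + sqrt(3) ≈ 0.7321

f''(x) = 6*x + 6
Second-derivative test at each critical point:
  f''(-2.7321) = -10.3923 < 0 → local maximum
  f''(0.7321) = 10.3923 > 0 → local minimum

Critical points: x = -sqrt(3) - 1 ≈ -2.7321 (local maximum); x = -1 + sqrt(3) ≈ 0.7321 (local minimum)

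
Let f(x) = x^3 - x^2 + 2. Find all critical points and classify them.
f'(x) = x*(3*x - 2)

Solve f'(x) = 0:
  Factor: 3*x^2 - 2*x = x*(3*x - 2) = 0.
  ⇒ x = 0, 2/3

f''(x) = 6*x - 2
Second-derivative test at each critical point:
  f''(0) = -2 < 0 → local maximum
  f''(2/3) = 2 > 0 → local minimum

Critical points: x = 0 (local maximum); x = 2/3 (local minimum)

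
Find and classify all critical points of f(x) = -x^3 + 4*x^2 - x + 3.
f'(x) = -3*x^2 + 8*x - 1

Solve f'(x) = 0:
  3*x^2 - 8*x + 1 = 0 has no rational roots; quadratic formula: x = (8 ± √52)/6.
  ⇒ x = 4/3 - sqrt(13)/3 ≈ 0.1315, sqrt(13)/3 + 4/3 ≈ 2.5352

f''(x) = 8 - 6*x
Second-derivative test at each critical point:
  f''(0.1315) = 7.2111 > 0 → local minimum
  f''(2.5352) = -7.2111 < 0 → local maximum

Critical points: x = 4/3 - sqrt(13)/3 ≈ 0.1315 (local minimum); x = sqrt(13)/3 + 4/3 ≈ 2.5352 (local maximum)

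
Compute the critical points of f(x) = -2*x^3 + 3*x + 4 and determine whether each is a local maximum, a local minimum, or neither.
f'(x) = 3 - 6*x^2

Solve f'(x) = 0:
  Factor: 3 - 6*x^2 = -3*(2*x^2 - 1); 2*x^2 - 1 = 0 has no rational roots; quadratic formula: x = (0 ± √8)/4.
  ⇒ x = -sqrt(2)/2 ≈ -0.7071, sqrt(2)/2 ≈ 0.7071

f''(x) = -12*x
Second-derivative test at each critical point:
  f''(-0.7071) = 8.4853 > 0 → local minimum
  f''(0.7071) = -8.4853 < 0 → local maximum

Critical points: x = -sqrt(2)/2 ≈ -0.7071 (local minimum); x = sqrt(2)/2 ≈ 0.7071 (local maximum)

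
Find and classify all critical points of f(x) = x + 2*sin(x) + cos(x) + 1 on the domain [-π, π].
f'(x) = -sin(x) + 2*cos(x) + 1

Solve f'(x) = 0 on [-π, π]:
  f'(x) = 0 ⇔ -sin(x) + 2*cos(x) = -1. Write the left side as R·cos(x + φ) with R = √(2² + 1²) = sqrt(5), cos φ = 2*sqrt(5)/5, sin φ = sqrt(5)/5; then cos(x + φ) = -sqrt(5)/5. Solve for x and keep the solutions lying in [-π, π].
  ⇒ x = -pi + atan(3/4) ≈ -2.4981, pi/2 ≈ 1.5708

f''(x) = -2*sin(x) - cos(x)
Second-derivative test at each critical point:
  f''(-2.4981) = 2 > 0 → local minimum
  f''(1.5708) = -2 < 0 → local maximum

Critical points: x = -pi + atan(3/4) ≈ -2.4981 (local minimum); x = pi/2 ≈ 1.5708 (local maximum)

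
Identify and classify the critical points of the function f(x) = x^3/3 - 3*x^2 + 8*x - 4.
f'(x) = x^2 - 6*x + 8

Solve f'(x) = 0:
  Factor: x^2 - 6*x + 8 = (x - 4)*(x - 2) = 0.
  ⇒ x = 2, 4

f''(x) = 2*x - 6
Second-derivative test at each critical point:
  f''(2) = -2 < 0 → local maximum
  f''(4) = 2 > 0 → local minimum

Critical points: x = 2 (local maximum); x = 4 (local minimum)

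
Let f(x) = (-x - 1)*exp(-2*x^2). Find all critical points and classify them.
f'(x) = (4*x*(x + 1) - 1)*exp(-2*x^2)

Solve f'(x) = 0:
  f'(x) = (4*x^2 + 4*x - 1)·exp(-2*x^2) and exp(-2*x^2) > 0 for every x, so f'(x) = 0 ⇔ 4*x^2 + 4*x - 1 = 0.
  4*x^2 + 4*x - 1 = 0 has no rational roots; quadratic formula: x = (-4 ± √32)/8.
  ⇒ x = -sqrt(2)/2 - 1/2 ≈ -1.2071, -1/2 + sqrt(2)/2 ≈ 0.2071

f''(x) = 4*(-4*x^2*(x + 1) + 3*x + 1)*exp(-2*x^2)
Second-derivative test at each critical point:
  f''(-1.2071) = -0.3069 < 0 → local maximum
  f''(0.2071) = 5.1918 > 0 → local minimum

Critical points: x = -sqrt(2)/2 - 1/2 ≈ -1.2071 (local maximum); x = -1/2 + sqrt(2)/2 ≈ 0.2071 (local minimum)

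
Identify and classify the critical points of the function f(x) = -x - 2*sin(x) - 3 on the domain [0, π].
f'(x) = -2*cos(x) - 1

Solve f'(x) = 0 on [0, π]:
  f'(x) = 0 ⇔ cos(x) = -1/2, i.e. x = ±arccos(-1/2) + 2nπ; keep the solutions lying in [0, π].
  ⇒ x = 2*pi/3 ≈ 2.0944

f''(x) = 2*sin(x)
Second-derivative test at each critical point:
  f''(2.0944) = 1.7321 > 0 → local minimum

Critical points: x = 2*pi/3 ≈ 2.0944 (local minimum)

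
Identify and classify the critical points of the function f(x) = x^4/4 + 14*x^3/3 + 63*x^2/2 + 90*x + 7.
f'(x) = x^3 + 14*x^2 + 63*x + 90

Solve f'(x) = 0:
  Factor: x^3 + 14*x^2 + 63*x + 90 = (x + 3)*(x + 5)*(x + 6) = 0.
  ⇒ x = -6, -5, -3

f''(x) = 3*x^2 + 28*x + 63
Second-derivative test at each critical point:
  f''(-6) = 3 > 0 → local minimum
  f''(-5) = -2 < 0 → local maximum
  f''(-3) = 6 > 0 → local minimum

Critical points: x = -6 (local minimum); x = -5 (local maximum); x = -3 (local minimum)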